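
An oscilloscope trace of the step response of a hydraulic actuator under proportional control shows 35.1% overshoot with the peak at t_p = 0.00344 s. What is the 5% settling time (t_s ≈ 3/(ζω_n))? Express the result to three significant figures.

ζ from %OS: ζ = |ln 0.351|/√(π²+ln²0.351) = 0.316.
t_p = π/ω_d ⇒ ω_d = 913 rad/s; then ω_n = ω_d/√(1−ζ²) = 963 rad/s.
t_s ≈ 3/(ζω_n) = 3/(0.316·963) = 0.00986 s.

t_s ≈ 0.00986 s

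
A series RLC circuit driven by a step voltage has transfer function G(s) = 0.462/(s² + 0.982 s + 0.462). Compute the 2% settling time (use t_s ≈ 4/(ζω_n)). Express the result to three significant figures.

ω_n = √0.462 = 0.680 rad/s; ζ = 0.982/(2·0.680) = 0.722.
t_s ≈ 4/(ζω_n) = 4/(0.722·0.680) = 8.15 s.

t_s ≈ 8.15 s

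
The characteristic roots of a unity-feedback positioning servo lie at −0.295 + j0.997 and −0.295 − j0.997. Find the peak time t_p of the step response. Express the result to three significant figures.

t_p ≈ 3.15 s

t_p = π/ω_d with ω_d = 0.997 (the imaginary part), so t_p = 3.15 s.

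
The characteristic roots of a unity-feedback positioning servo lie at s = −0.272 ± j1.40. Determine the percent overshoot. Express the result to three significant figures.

%OS ≈ 54.3%

The poles are at −σ ± jω_d with σ = 0.272 and ω_d = 1.40, so ω_n = √(σ²+ω_d²) = 1.43 rad/s and ζ = σ/ω_n = 0.191.
%OS = 100·exp(−πζ/√(1−ζ²)) = 54.3%.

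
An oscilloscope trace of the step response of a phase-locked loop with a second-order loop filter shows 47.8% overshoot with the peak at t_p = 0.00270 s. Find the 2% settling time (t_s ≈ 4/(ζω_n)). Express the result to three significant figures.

t_s ≈ 0.0146 s

From the overshoot, ζ = −ln(OS)/√(π²+ln²(OS)) = 0.229.
From t_p = π/ω_d, ω_d = π/0.00270 = 1160 rad/s, so ω_n = ω_d/√(1−ζ²) = 1200 rad/s.
t_s ≈ 4/(ζω_n) = 4/(0.229·1200) = 0.0146 s.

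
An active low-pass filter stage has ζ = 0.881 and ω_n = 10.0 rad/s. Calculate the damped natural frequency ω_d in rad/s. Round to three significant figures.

ω_d = ω_n√(1−ζ²) = 10.0·√0.224 = 4.73 rad/s.

ω_d ≈ 4.73 rad/s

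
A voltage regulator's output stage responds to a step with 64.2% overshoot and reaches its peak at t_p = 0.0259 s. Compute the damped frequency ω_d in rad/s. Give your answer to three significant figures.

t_p = π/ω_d, so ω_d = π/0.0259 = 121 rad/s.

ω_d ≈ 121 rad/s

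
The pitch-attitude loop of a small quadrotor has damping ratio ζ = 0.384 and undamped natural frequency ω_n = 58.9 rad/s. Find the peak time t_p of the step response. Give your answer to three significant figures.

The damped frequency is ω_d = ω_n√(1−ζ²) = 58.9·√(1−0.147) = 54.4 rad/s.
Peak time t_p = π/ω_d = π/54.4 = 0.0578 s.

t_p ≈ 0.0578 s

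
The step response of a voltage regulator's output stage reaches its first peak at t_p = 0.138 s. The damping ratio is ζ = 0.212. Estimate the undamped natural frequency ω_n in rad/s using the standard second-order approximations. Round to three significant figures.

Peak time t_p = π/ω_d, so ω_d = π/t_p = π/0.138 = 22.8 rad/s.
ω_n = ω_d/√(1−ζ²) = 22.8/√0.955 = 23.3 rad/s.

ω_n ≈ 23.3 rad/s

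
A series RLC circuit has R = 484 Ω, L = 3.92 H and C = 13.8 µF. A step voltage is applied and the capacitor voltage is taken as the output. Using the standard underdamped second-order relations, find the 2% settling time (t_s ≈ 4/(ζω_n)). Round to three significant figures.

For a series RLC circuit (capacitor voltage as output), ω_n = 1/√(LC) = 1/√(3.92 H · 13.8 µF) = 136 rad/s.
ζ = (R/2)·√(C/L) = (484/2)·√(13.8 µF/3.92 H) = 0.454.
t_s ≈ 4/(ζω_n) = 0.0648 s.

t_s ≈ 0.0648 s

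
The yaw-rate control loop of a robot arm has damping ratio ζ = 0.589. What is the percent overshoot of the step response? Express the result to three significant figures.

For an underdamped second-order system, %OS = 100·exp(−πζ/√(1−ζ²)).
πζ/√(1−ζ²) = π·0.589/√(1−0.347) = 2.290, so %OS = 100·e^(−2.290) = 10.1%.

%OS ≈ 10.1%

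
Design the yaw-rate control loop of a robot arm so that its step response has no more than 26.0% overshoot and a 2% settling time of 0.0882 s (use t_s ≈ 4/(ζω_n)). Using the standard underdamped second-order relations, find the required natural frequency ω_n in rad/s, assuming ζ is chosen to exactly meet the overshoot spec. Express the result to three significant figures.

ω_n ≈ 115 rad/s

From %OS = 100·exp(−πζ/√(1−ζ²)), invert to get ζ = −ln(OS)/√(π² + ln²(OS)) with OS = 0.260.
−ln 0.260 = 1.347, so ζ = 1.347/√(π² + 1.815) = 0.394.
From t_s ≈ 4/(ζω_n): ω_n = 4/(ζ·t_s) = 4/(0.394·0.0882) = 115 rad/s.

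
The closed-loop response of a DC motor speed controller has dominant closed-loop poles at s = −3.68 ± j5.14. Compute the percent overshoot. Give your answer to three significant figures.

With σ = 3.68, ω_d = 5.14: ω_n = √(σ²+ω_d²) = 6.32 rad/s, ζ = σ/ω_n = 0.582.
Overshoot: exp(−π·0.582/√(1−0.582²)) = 0.105, i.e. 10.5%.

%OS ≈ 10.5%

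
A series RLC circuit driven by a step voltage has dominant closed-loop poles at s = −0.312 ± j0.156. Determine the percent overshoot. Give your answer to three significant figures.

%OS ≈ 0.187%

With σ = 0.312, ω_d = 0.156: ω_n = √(σ²+ω_d²) = 0.349 rad/s, ζ = σ/ω_n = 0.894.
%OS = 100·exp(−πζ/√(1−ζ²)) = 0.187%.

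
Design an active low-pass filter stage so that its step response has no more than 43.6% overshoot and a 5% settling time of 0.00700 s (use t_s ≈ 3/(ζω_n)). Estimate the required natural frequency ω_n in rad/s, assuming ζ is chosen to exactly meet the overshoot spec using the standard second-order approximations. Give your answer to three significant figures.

ω_n ≈ 1680 rad/s

From %OS = 100·exp(−πζ/√(1−ζ²)), invert to get ζ = −ln(OS)/√(π² + ln²(OS)) with OS = 0.436.
−ln 0.436 = 0.8301, so ζ = 0.8301/√(π² + 0.6891) = 0.255.
From t_s ≈ 3/(ζω_n): ω_n = 3/(ζ·t_s) = 3/(0.255·0.00700) = 1680 rad/s.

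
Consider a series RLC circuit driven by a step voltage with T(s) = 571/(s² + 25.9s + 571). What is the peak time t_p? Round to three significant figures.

Comparing the denominator to s² + 2ζω_n s + ω_n²: ω_n = √571 = 23.9 rad/s, and 2ζω_n = 25.9 so ζ = 25.9/(2·23.9) = 0.542.
ω_d = 23.9·√(1 − 0.542²) = 20.1 rad/s. Then t_p = π/ω_d = 0.156 s.

t_p ≈ 0.156 s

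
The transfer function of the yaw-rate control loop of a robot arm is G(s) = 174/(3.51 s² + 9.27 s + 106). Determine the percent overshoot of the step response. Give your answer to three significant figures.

%OS ≈ 45.9%

Dividing through by 3.51: denominator becomes s² + 2.641 s + 30.20.
So ω_n = √30.20 = 5.50 rad/s and ζ = 2.641/(2·5.50) = 0.240.
%OS = 100 e^{−πζ/√(1−ζ²)} with ζ = 0.240 gives 45.9%.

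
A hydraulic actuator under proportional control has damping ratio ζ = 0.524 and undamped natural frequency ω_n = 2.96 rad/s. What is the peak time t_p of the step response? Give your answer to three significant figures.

The damped frequency is ω_d = ω_n√(1−ζ²) = 2.96·√(1−0.275) = 2.52 rad/s.
Peak time t_p = π/ω_d = π/2.52 = 1.25 s.

t_p ≈ 1.25 s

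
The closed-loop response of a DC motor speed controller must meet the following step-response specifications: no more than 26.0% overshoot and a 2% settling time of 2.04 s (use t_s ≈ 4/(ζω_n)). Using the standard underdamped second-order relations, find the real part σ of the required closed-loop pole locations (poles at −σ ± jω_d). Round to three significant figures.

σ ≈ 1.96

The settling-time spec alone fixes σ = ζω_n = 4/t_s = 4/2.04 = 1.96.
(Overshoot then fixes ζ = 0.394 and hence ω_d = σ·√(1−ζ²)/ζ = 4.57 rad/s.)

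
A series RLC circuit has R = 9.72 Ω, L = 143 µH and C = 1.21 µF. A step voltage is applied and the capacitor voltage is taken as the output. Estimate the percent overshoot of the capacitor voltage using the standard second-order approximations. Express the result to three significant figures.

%OS ≈ 20.8%

For a series RLC circuit (capacitor voltage as output), ω_n = 1/√(LC) = 1/√(143 µH · 1.21 µF) = 76000 rad/s.
ζ = (R/2)·√(C/L) = (9.72/2)·√(1.21 µF/143 µH) = 0.447.
Overshoot: exp(−π·0.447/√(1−0.447²)) = 0.208, i.e. 20.8%.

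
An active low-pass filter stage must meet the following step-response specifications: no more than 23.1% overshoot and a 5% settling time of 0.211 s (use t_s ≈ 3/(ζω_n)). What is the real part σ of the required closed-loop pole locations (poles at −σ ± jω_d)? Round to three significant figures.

σ ≈ 14.2

The settling-time spec alone fixes σ = ζω_n = 3/t_s = 3/0.211 = 14.2.
(Overshoot then fixes ζ = 0.423 and hence ω_d = σ·√(1−ζ²)/ζ = 30.5 rad/s.)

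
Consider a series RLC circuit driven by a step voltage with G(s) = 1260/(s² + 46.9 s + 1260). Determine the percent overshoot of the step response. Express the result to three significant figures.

ω_n = √1260 = 35.5 rad/s; ζ = 46.9/(2·35.5) = 0.661.
%OS = 100·exp(−πζ/√(1−ζ²)) = 6.30%.

%OS ≈ 6.30%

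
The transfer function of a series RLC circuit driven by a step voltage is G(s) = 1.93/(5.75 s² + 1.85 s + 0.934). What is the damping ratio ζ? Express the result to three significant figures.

Dividing through by 5.75: denominator becomes s² + 0.3217 s + 0.1624.
So ω_n = √0.1624 = 0.403 rad/s and ζ = 0.3217/(2·0.403) = 0.399.

ζ ≈ 0.399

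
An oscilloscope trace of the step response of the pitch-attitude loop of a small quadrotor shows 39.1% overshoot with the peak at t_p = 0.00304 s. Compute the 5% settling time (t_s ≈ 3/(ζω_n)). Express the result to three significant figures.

ζ from %OS: ζ = |ln 0.391|/√(π²+ln²0.391) = 0.286.
t_p = π/ω_d ⇒ ω_d = 1030 rad/s; then ω_n = ω_d/√(1−ζ²) = 1080 rad/s.
t_s ≈ 3/(ζω_n) = 3/(0.286·1080) = 0.00971 s.

t_s ≈ 0.00971 s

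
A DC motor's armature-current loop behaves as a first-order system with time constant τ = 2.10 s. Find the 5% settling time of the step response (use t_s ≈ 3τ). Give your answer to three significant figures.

t_s ≈ 3τ = 6.30 s.

t_s ≈ 6.30 s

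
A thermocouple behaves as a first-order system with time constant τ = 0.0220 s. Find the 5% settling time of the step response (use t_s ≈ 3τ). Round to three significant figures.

t_s ≈ 3τ = 0.0660 s.

t_s ≈ 0.0660 s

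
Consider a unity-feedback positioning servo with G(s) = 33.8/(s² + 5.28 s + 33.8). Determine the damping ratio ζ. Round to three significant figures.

Comparing the denominator to s² + 2ζω_n s + ω_n²: ω_n = √33.8 = 5.81 rad/s, and 2ζω_n = 5.28 so ζ = 5.28/(2·5.81) = 0.454.

ζ ≈ 0.454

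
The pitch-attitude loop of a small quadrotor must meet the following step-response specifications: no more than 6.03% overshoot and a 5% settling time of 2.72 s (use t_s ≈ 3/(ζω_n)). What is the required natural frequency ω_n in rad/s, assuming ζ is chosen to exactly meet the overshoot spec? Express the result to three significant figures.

ω_n ≈ 1.65 rad/s

ζ = −ln(OS)/√(π² + (ln OS)²). With OS = 0.0603, ln OS = −2.808 and ζ = 2.808/4.214 = 0.666.
From t_s ≈ 3/(ζω_n): ω_n = 3/(ζ·t_s) = 3/(0.666·2.72) = 1.65 rad/s.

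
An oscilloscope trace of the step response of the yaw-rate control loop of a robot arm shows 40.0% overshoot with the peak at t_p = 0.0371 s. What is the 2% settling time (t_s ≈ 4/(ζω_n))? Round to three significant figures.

t_s ≈ 0.162 s

From the overshoot, ζ = −ln(OS)/√(π²+ln²(OS)) = 0.280.
t_p = π/ω_d ⇒ ω_d = 84.7 rad/s; then ω_n = ω_d/√(1−ζ²) = 88.2 rad/s.
t_s ≈ 4/(ζω_n) = 4/(0.280·88.2) = 0.162 s.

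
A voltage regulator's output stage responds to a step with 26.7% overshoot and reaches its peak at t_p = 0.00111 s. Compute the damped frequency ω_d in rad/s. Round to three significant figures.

t_p = π/ω_d, so ω_d = π/0.00111 = 2830 rad/s.

ω_d ≈ 2830 rad/s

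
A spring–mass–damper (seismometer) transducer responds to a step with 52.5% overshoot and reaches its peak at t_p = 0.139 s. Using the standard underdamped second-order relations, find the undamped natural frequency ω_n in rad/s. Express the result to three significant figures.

From the overshoot, ζ = −ln(OS)/√(π²+ln²(OS)) = 0.201.
From t_p = π/ω_d, ω_d = π/0.139 = 22.6 rad/s, so ω_n = ω_d/√(1−ζ²) = 23.1 rad/s.

ω_n ≈ 23.1 rad/s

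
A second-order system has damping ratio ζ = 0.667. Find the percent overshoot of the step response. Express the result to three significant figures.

For an underdamped second-order system, %OS = 100·exp(−πζ/√(1−ζ²)).
πζ/√(1−ζ²) = π·0.667/√(1−0.445) = 2.812, so %OS = 100·e^(−2.812) = 6.01%.

%OS ≈ 6.01%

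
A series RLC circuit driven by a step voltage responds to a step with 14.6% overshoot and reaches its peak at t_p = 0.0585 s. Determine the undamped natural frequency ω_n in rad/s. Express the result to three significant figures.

ζ from %OS: ζ = |ln 0.146|/√(π²+ln²0.146) = 0.522.
From t_p = π/ω_d, ω_d = π/0.0585 = 53.7 rad/s, so ω_n = ω_d/√(1−ζ²) = 63.0 rad/s.

ω_n ≈ 63.0 rad/s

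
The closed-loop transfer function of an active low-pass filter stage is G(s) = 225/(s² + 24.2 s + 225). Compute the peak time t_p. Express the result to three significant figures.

t_p ≈ 0.354 s

Comparing the denominator to s² + 2ζω_n s + ω_n²: ω_n = √225 = 15.0 rad/s, and 2ζω_n = 24.2 so ζ = 24.2/(2·15.0) = 0.807.
The damped frequency ω_d = ω_n√(1−ζ²) = 8.87 rad/s. Then t_p = π/ω_d = 0.354 s.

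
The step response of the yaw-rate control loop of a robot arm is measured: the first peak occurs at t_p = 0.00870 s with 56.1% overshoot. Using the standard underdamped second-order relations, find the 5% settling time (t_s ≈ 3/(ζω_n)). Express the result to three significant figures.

From the overshoot, ζ = −ln(OS)/√(π²+ln²(OS)) = 0.181.
From t_p = π/ω_d, ω_d = π/0.00870 = 361 rad/s, so ω_n = ω_d/√(1−ζ²) = 367 rad/s.
t_s ≈ 3/(ζω_n) = 3/(0.181·367) = 0.0452 s.

t_s ≈ 0.0452 s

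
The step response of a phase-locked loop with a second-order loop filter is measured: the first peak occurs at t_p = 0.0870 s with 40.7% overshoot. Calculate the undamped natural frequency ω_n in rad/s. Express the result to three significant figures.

ω_n ≈ 37.6 rad/s

ζ from %OS: ζ = |ln 0.407|/√(π²+ln²0.407) = 0.275.
From t_p = π/ω_d, ω_d = π/0.0870 = 36.1 rad/s, so ω_n = ω_d/√(1−ζ²) = 37.6 rad/s.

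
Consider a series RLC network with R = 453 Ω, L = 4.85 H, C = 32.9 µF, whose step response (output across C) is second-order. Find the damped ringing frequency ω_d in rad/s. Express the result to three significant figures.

ω_d ≈ 63.9 rad/s

For a series RLC circuit (capacitor voltage as output), ω_n = 1/√(LC) = 1/√(4.85 H · 32.9 µF) = 79.2 rad/s.
ζ = (R/2)·√(C/L) = (453/2)·√(32.9 µF/4.85 H) = 0.590.
The damped frequency ω_d = ω_n√(1−ζ²) = 63.9 rad/s.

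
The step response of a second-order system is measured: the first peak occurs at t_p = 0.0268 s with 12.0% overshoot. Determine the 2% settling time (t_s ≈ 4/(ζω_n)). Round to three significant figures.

t_s ≈ 0.0506 s

ζ from %OS: ζ = |ln 0.120|/√(π²+ln²0.120) = 0.559.
t_p = π/ω_d ⇒ ω_d = 117 rad/s; then ω_n = ω_d/√(1−ζ²) = 141 rad/s.
t_s ≈ 4/(ζω_n) = 4/(0.559·141) = 0.0506 s.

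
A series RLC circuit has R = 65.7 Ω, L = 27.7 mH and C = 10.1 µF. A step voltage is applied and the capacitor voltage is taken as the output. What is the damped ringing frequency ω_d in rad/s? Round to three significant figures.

For a series RLC circuit (capacitor voltage as output), ω_n = 1/√(LC) = 1/√(27.7 mH · 10.1 µF) = 1890 rad/s.
ζ = (R/2)·√(C/L) = (65.7/2)·√(10.1 µF/27.7 mH) = 0.627.
ω_d = ω_n√(1−ζ²) = 1470 rad/s.

ω_d ≈ 1470 rad/s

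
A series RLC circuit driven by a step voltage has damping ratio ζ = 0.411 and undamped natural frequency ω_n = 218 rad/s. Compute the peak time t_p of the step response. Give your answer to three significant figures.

The damped frequency is ω_d = ω_n√(1−ζ²) = 218·√(1−0.169) = 199 rad/s.
Peak time t_p = π/ω_d = π/199 = 0.0158 s.

t_p ≈ 0.0158 s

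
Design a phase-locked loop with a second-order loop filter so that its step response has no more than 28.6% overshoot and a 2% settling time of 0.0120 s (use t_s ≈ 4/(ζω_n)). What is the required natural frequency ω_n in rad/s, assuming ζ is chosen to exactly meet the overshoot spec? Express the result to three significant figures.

ζ = −ln(OS)/√(π² + (ln OS)²). With OS = 0.286, ln OS = −1.252 and ζ = 1.252/3.382 = 0.370.
Then ω_n = 4/(ζ t_s) = 4/(0.370 × 0.0120) = 901 rad/s.

ω_n ≈ 901 rad/s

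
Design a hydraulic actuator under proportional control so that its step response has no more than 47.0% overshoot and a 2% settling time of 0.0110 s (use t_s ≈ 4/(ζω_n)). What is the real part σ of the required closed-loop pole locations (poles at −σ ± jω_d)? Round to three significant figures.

σ ≈ 364

The settling-time spec alone fixes σ = ζω_n = 4/t_s = 4/0.0110 = 364.
(Overshoot then fixes ζ = 0.234 and hence ω_d = σ·√(1−ζ²)/ζ = 1510 rad/s.)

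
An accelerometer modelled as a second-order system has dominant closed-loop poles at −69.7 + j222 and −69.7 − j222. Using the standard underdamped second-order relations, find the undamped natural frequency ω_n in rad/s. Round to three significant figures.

ω_n ≈ 233 rad/s

With σ = 69.7, ω_d = 222: ω_n = √(σ²+ω_d²) = 233 rad/s, ζ = σ/ω_n = 0.300.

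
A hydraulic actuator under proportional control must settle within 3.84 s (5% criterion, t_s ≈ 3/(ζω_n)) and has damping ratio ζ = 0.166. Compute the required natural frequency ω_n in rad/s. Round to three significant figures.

ω_n ≈ 4.71 rad/s

Rearranging t_s ≈ 3/(ζω_n) gives ω_n = 3/(ζ·t_s) = 3/(0.166 × 3.84) = 4.71 rad/s.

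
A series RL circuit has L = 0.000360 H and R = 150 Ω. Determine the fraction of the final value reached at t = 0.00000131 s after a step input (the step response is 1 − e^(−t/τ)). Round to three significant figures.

y/y_∞ ≈ 0.421

τ = L/R = 0.000360/150 = 0.00000240 s.
y(t)/y_∞ = 1 − e^(−t/τ) = 1 − e^(−0.00000131/0.00000240) = 1 − e^(−0.546) = 0.421.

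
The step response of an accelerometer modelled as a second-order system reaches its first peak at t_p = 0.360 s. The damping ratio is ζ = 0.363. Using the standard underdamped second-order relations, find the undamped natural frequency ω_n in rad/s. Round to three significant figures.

Peak time t_p = π/ω_d, so ω_d = π/t_p = π/0.360 = 8.73 rad/s.
ω_n = ω_d/√(1−ζ²) = 8.73/√0.868 = 9.37 rad/s.

ω_n ≈ 9.37 rad/s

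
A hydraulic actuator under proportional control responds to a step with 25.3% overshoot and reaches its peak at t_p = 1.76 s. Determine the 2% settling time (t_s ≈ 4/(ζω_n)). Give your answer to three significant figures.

ζ from %OS: ζ = |ln 0.253|/√(π²+ln²0.253) = 0.401.
t_p = π/ω_d ⇒ ω_d = 1.78 rad/s; then ω_n = ω_d/√(1−ζ²) = 1.95 rad/s.
t_s ≈ 4/(ζω_n) = 4/(0.401·1.95) = 5.12 s.

t_s ≈ 5.12 s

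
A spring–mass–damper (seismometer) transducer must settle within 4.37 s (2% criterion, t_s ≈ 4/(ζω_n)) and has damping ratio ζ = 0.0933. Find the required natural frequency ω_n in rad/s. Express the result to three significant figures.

ω_n ≈ 9.81 rad/s

Rearranging t_s ≈ 4/(ζω_n) gives ω_n = 4/(ζ·t_s) = 4/(0.0933 × 4.37) = 9.81 rad/s.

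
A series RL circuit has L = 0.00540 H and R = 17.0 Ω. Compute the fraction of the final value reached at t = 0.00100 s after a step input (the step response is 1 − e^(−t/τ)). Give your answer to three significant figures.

τ = L/R = 0.00540/17.0 = 0.000318 s.
y(t)/y_∞ = 1 − e^(−t/τ) = 1 − e^(−0.00100/0.000318) = 1 − e^(−3.15) = 0.957.

y/y_∞ ≈ 0.957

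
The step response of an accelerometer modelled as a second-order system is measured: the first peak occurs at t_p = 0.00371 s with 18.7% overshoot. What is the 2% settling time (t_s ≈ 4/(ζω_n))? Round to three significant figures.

From the overshoot, ζ = −ln(OS)/√(π²+ln²(OS)) = 0.471.
From t_p = π/ω_d, ω_d = π/0.00371 = 847 rad/s, so ω_n = ω_d/√(1−ζ²) = 960 rad/s.
t_s ≈ 4/(ζω_n) = 4/(0.471·960) = 0.00885 s.

t_s ≈ 0.00885 s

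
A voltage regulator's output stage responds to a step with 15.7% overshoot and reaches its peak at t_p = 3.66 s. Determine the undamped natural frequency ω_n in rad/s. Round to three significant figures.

ω_n ≈ 0.996 rad/s

ζ from %OS: ζ = |ln 0.157|/√(π²+ln²0.157) = 0.508.
t_p = π/ω_d ⇒ ω_d = 0.858 rad/s; then ω_n = ω_d/√(1−ζ²) = 0.996 rad/s.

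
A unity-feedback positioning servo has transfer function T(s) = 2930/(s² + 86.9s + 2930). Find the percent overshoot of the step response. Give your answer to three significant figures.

%OS ≈ 1.46%

ω_n = √2930 = 54.1 rad/s; ζ = 86.9/(2·54.1) = 0.803.
%OS = 100·exp(−πζ/√(1−ζ²)) = 1.46%.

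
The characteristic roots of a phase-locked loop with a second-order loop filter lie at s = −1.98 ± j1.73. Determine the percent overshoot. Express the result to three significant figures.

%OS ≈ 2.74%

With σ = 1.98, ω_d = 1.73: ω_n = √(σ²+ω_d²) = 2.63 rad/s, ζ = σ/ω_n = 0.753.
%OS = 100·exp(−πζ/√(1−ζ²)) = 2.74%.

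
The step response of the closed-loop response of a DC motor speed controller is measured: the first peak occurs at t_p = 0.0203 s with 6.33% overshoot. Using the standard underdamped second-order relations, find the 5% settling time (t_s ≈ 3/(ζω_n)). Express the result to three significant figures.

From the overshoot, ζ = −ln(OS)/√(π²+ln²(OS)) = 0.660.
t_p = π/ω_d ⇒ ω_d = 155 rad/s; then ω_n = ω_d/√(1−ζ²) = 206 rad/s.
t_s ≈ 3/(ζω_n) = 3/(0.660·206) = 0.0221 s.

t_s ≈ 0.0221 s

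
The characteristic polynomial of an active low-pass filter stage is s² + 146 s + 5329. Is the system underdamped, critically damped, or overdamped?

critically damped

a² − 4b = 146² − 4·5329 = 0 (repeated real root); the system is critically damped.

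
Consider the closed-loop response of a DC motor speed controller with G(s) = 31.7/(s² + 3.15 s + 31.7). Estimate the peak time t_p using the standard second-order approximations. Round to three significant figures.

t_p ≈ 0.581 s

Matching coefficients with s² + 2ζω_n s + ω_n² gives ω_n² = 31.7 ⇒ ω_n = 5.63 rad/s, and ζ = 3.15/(2ω_n) = 0.280.
ω_d = 5.63·√(1 − 0.280²) = 5.41 rad/s. Then t_p = π/ω_d = 0.581 s.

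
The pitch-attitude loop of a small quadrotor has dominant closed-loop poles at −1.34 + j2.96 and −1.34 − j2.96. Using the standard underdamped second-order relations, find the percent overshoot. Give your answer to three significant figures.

The poles are at −σ ± jω_d with σ = 1.34 and ω_d = 2.96, so ω_n = √(σ²+ω_d²) = 3.25 rad/s and ζ = σ/ω_n = 0.412.
Overshoot: exp(−π·0.412/√(1−0.412²)) = 0.241, i.e. 24.1%.

%OS ≈ 24.1%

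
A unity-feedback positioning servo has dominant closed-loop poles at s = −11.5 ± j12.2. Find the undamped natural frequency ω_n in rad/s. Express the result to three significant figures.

ω_n ≈ 16.8 rad/s

|pole| = ω_n = √(11.5² + 12.2²) = 16.8 rad/s; ζ = cos θ = σ/ω_n = 0.686.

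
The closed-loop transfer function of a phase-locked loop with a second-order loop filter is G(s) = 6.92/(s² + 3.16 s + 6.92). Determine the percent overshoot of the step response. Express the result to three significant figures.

Comparing the denominator to s² + 2ζω_n s + ω_n²: ω_n = √6.92 = 2.63 rad/s, and 2ζω_n = 3.16 so ζ = 3.16/(2·2.63) = 0.601.
Overshoot: exp(−π·0.601/√(1−0.601²)) = 0.0944, i.e. 9.44%.

%OS ≈ 9.44%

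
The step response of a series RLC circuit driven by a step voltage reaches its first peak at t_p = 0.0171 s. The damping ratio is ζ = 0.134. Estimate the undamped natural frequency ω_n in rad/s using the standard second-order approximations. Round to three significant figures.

ω_n ≈ 185 rad/s

Peak time t_p = π/ω_d, so ω_d = π/t_p = π/0.0171 = 184 rad/s.
ω_n = ω_d/√(1−ζ²) = 184/√0.982 = 185 rad/s.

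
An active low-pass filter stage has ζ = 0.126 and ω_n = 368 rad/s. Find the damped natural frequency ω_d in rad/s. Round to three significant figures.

ω_d = ω_n√(1−ζ²) = 368·√0.984 = 365 rad/s.

ω_d ≈ 365 rad/s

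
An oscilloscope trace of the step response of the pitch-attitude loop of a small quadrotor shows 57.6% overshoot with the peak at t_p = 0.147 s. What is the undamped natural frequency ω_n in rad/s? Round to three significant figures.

ω_n ≈ 21.7 rad/s

The overshoot fixes ζ = −ln(OS)/√(π²+ln²(OS)) = 0.173.
From t_p = π/ω_d, ω_d = π/0.147 = 21.4 rad/s, so ω_n = ω_d/√(1−ζ²) = 21.7 rad/s.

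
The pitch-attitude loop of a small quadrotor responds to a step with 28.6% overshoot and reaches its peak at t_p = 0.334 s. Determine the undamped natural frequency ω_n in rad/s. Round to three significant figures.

ω_n ≈ 10.1 rad/s

The overshoot fixes ζ = −ln(OS)/√(π²+ln²(OS)) = 0.370.
t_p = π/ω_d ⇒ ω_d = 9.41 rad/s; then ω_n = ω_d/√(1−ζ²) = 10.1 rad/s.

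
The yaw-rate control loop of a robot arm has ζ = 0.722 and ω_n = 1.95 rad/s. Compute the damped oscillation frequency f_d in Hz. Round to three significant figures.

ω_d = ω_n√(1−ζ²) = 1.95·√0.479 = 1.35 rad/s.
f_d = ω_d/(2π) = 0.215 Hz.

f_d ≈ 0.215 Hz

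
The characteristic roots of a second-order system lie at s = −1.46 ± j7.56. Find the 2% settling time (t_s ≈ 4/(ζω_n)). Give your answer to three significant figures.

t_s ≈ 2.74 s

For poles at −σ ± jω_d, ζω_n = σ = 1.46, so t_s ≈ 4/σ = 2.74 s.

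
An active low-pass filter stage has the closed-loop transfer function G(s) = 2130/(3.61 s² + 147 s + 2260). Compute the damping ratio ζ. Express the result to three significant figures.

Dividing through by 3.61: denominator becomes s² + 40.72 s + 626.0.
So ω_n = √626.0 = 25.0 rad/s and ζ = 40.72/(2·25.0) = 0.814.

ζ ≈ 0.814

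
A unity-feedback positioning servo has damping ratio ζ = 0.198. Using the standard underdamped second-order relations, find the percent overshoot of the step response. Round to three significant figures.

For an underdamped second-order system, %OS = 100·exp(−πζ/√(1−ζ²)).
πζ/√(1−ζ²) = π·0.198/√(1−0.0392) = 0.6346, so %OS = 100·e^(−0.6346) = 53.0%.

%OS ≈ 53.0%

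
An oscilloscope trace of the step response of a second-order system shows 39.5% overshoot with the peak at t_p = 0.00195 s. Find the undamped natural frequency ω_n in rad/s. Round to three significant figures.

ω_n ≈ 1680 rad/s

From the overshoot, ζ = −ln(OS)/√(π²+ln²(OS)) = 0.284.
t_p = π/ω_d ⇒ ω_d = 1610 rad/s; then ω_n = ω_d/√(1−ζ²) = 1680 rad/s.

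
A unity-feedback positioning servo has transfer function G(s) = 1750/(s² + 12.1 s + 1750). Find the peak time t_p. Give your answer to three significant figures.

t_p ≈ 0.0759 s

ω_n = √1750 = 41.8 rad/s; ζ = 12.1/(2·41.8) = 0.145.
ω_d = 41.8·√(1 − 0.145²) = 41.4 rad/s. Then t_p = π/ω_d = 0.0759 s.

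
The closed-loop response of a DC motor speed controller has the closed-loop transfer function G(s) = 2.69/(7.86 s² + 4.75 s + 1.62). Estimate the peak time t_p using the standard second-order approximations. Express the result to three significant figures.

t_p ≈ 9.27 s

Dividing through by 7.86: denominator becomes s² + 0.6043 s + 0.2061.
So ω_n = √0.2061 = 0.454 rad/s and ζ = 0.6043/(2·0.454) = 0.666.
ω_d = ω_n√(1−ζ²) = 0.339 rad/s. t_p = π/ω_d = 9.27 s.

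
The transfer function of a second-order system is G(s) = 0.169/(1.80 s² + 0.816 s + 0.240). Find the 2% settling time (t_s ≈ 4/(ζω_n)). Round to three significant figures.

Dividing through by 1.80: denominator becomes s² + 0.4533 s + 0.1333.
So ω_n = √0.1333 = 0.365 rad/s and ζ = 0.4533/(2·0.365) = 0.621.
t_s ≈ 4/(ζω_n) = 17.6 s.

t_s ≈ 17.6 s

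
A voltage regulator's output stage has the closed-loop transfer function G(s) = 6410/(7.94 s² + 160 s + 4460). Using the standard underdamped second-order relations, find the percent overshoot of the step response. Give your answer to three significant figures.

%OS ≈ 22.9%

Dividing through by 7.94: denominator becomes s² + 20.15 s + 561.7.
So ω_n = √561.7 = 23.7 rad/s and ζ = 20.15/(2·23.7) = 0.425.
%OS = 100·exp(−πζ/√(1−ζ²)) = 22.9%.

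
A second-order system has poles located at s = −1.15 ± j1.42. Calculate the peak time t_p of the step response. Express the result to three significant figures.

t_p ≈ 2.21 s

t_p = π/ω_d with ω_d = 1.42 (the imaginary part), so t_p = 2.21 s.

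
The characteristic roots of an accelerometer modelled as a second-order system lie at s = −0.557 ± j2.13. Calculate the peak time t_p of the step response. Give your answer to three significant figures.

t_p = π/ω_d with ω_d = 2.13 (the imaginary part), so t_p = 1.47 s.

t_p ≈ 1.47 s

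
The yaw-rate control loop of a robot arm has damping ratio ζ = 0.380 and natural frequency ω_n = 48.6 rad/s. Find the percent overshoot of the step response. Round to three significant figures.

For an underdamped second-order system, %OS = 100·exp(−πζ/√(1−ζ²)).
πζ/√(1−ζ²) = π·0.380/√(1−0.144) = 1.291, so %OS = 100·e^(−1.291) = 27.5%.

%OS ≈ 27.5%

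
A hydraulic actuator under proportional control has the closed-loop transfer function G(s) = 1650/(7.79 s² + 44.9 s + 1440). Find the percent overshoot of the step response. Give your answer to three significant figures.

Dividing through by 7.79: denominator becomes s² + 5.764 s + 184.9.
So ω_n = √184.9 = 13.6 rad/s and ζ = 5.764/(2·13.6) = 0.212.
Overshoot: exp(−π·0.212/√(1−0.212²)) = 0.506, i.e. 50.6%.

%OS ≈ 50.6%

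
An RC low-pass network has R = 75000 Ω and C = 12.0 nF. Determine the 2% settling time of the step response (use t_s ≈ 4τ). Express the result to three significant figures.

τ = RC = 75000 × 12.0 nF = 0.000900 s.
t_s ≈ 4τ = 0.00360 s.

t_s ≈ 0.00360 s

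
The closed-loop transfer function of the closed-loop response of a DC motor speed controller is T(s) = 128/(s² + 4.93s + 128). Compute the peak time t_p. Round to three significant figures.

t_p ≈ 0.285 s

ω_n = √128 = 11.3 rad/s; ζ = 4.93/(2·11.3) = 0.218.
ω_d = 11.3·√(1 − 0.218²) = 11.0 rad/s. Then t_p = π/ω_d = 0.285 s.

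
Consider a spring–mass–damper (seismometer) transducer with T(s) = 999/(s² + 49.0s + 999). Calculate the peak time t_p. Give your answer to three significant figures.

Comparing the denominator to s² + 2ζω_n s + ω_n²: ω_n = √999 = 31.6 rad/s, and 2ζω_n = 49.0 so ζ = 49.0/(2·31.6) = 0.775.
The damped frequency ω_d = ω_n√(1−ζ²) = 20.0 rad/s. Then t_p = π/ω_d = 0.157 s.

t_p ≈ 0.157 s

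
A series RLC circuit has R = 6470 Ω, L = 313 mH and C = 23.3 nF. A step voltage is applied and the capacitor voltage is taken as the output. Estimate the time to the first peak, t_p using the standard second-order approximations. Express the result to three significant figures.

t_p ≈ 0.000571 s

For a series RLC circuit (capacitor voltage as output), ω_n = 1/√(LC) = 1/√(313 mH · 23.3 nF) = 11700 rad/s.
ζ = (R/2)·√(C/L) = (6470/2)·√(23.3 nF/313 mH) = 0.883.
The damped frequency ω_d = ω_n√(1−ζ²) = 5500 rad/s. t_p = π/ω_d = 0.000571 s.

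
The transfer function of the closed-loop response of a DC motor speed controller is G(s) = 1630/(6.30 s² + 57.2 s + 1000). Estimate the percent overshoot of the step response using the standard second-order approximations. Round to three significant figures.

%OS ≈ 29.7%

Dividing through by 6.30: denominator becomes s² + 9.079 s + 158.7.
So ω_n = √158.7 = 12.6 rad/s and ζ = 9.079/(2·12.6) = 0.360.
%OS = 100·exp(−πζ/√(1−ζ²)) = 29.7%.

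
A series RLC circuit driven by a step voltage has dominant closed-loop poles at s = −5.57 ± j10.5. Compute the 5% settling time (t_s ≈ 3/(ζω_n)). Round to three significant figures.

For poles at −σ ± jω_d, ζω_n = σ = 5.57, so t_s ≈ 3/σ = 0.539 s.

t_s ≈ 0.539 s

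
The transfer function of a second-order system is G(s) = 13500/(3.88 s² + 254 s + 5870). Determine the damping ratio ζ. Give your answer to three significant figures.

ζ ≈ 0.842

Dividing through by 3.88: denominator becomes s² + 65.46 s + 1513.
So ω_n = √1513 = 38.9 rad/s and ζ = 65.46/(2·38.9) = 0.842.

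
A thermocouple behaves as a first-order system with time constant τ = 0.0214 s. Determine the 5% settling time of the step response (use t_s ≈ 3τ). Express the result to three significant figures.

t_s ≈ 0.0642 s

t_s ≈ 3τ = 0.0642 s.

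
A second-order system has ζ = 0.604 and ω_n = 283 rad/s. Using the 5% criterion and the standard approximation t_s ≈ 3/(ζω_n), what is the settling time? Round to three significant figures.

t_s ≈ 0.0176 s

t_s ≈ 3/(ζω_n) = 3/(0.604 × 283) = 0.0176 s.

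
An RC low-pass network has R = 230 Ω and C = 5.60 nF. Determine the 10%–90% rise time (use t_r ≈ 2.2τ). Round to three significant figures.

t_r ≈ 0.00000283 s

τ = RC = 230 × 5.60 nF = 0.00000129 s.
t_r ≈ 2.2τ = 0.00000283 s.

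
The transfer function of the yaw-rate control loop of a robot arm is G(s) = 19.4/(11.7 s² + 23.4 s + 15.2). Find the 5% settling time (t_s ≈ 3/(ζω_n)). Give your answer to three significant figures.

t_s ≈ 3.00 s

Dividing through by 11.7: denominator becomes s² + 2.000 s + 1.299.
So ω_n = √1.299 = 1.14 rad/s and ζ = 2.000/(2·1.14) = 0.877.
t_s ≈ 3/(ζω_n) = 3.00 s.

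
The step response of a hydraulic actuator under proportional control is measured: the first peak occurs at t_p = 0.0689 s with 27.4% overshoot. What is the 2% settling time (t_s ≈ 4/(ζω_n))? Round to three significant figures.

ζ from %OS: ζ = |ln 0.274|/√(π²+ln²0.274) = 0.381.
t_p = π/ω_d ⇒ ω_d = 45.6 rad/s; then ω_n = ω_d/√(1−ζ²) = 49.3 rad/s.
t_s ≈ 4/(ζω_n) = 4/(0.381·49.3) = 0.213 s.

t_s ≈ 0.213 s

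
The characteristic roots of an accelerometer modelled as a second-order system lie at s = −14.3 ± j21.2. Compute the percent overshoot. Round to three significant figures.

%OS ≈ 12.0%

The poles are at −σ ± jω_d with σ = 14.3 and ω_d = 21.2, so ω_n = √(σ²+ω_d²) = 25.6 rad/s and ζ = σ/ω_n = 0.559.
Overshoot: exp(−π·0.559/√(1−0.559²)) = 0.120, i.e. 12.0%.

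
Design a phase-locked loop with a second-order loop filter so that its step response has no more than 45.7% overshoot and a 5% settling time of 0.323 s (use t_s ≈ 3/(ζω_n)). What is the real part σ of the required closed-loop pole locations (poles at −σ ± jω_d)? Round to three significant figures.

The settling-time spec alone fixes σ = ζω_n = 3/t_s = 3/0.323 = 9.29.
(Overshoot then fixes ζ = 0.242 and hence ω_d = σ·√(1−ζ²)/ζ = 37.3 rad/s.)

σ ≈ 9.29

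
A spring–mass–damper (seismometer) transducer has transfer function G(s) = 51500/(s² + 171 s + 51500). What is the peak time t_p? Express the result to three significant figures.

t_p ≈ 0.0149 s

ω_n = √51500 = 227 rad/s; ζ = 171/(2·227) = 0.377.
ω_d = ω_n√(1−ζ²) = 210 rad/s. Then t_p = π/ω_d = 0.0149 s.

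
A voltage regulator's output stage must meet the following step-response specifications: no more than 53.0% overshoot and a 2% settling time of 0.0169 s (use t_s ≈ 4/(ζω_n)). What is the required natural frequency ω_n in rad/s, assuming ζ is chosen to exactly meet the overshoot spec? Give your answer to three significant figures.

From %OS = 100·exp(−πζ/√(1−ζ²)), invert to get ζ = −ln(OS)/√(π² + ln²(OS)) with OS = 0.530.
−ln 0.530 = 0.6349, so ζ = 0.6349/√(π² + 0.4031) = 0.198.
Then ω_n = 4/(ζ t_s) = 4/(0.198 × 0.0169) = 1190 rad/s.

ω_n ≈ 1190 rad/s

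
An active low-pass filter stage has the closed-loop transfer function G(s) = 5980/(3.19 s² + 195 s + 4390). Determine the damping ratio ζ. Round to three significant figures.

Dividing through by 3.19: denominator becomes s² + 61.13 s + 1376.
So ω_n = √1376 = 37.1 rad/s and ζ = 61.13/(2·37.1) = 0.824.

ζ ≈ 0.824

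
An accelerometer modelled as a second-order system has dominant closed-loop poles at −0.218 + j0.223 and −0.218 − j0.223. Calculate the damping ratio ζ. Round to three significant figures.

With σ = 0.218, ω_d = 0.223: ω_n = √(σ²+ω_d²) = 0.312 rad/s, ζ = σ/ω_n = 0.699.

ζ ≈ 0.699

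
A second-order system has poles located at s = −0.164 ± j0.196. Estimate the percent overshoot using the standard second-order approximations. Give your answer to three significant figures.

%OS ≈ 7.22%

With σ = 0.164, ω_d = 0.196: ω_n = √(σ²+ω_d²) = 0.256 rad/s, ζ = σ/ω_n = 0.642.
Overshoot: exp(−π·0.642/√(1−0.642²)) = 0.0722, i.e. 7.22%.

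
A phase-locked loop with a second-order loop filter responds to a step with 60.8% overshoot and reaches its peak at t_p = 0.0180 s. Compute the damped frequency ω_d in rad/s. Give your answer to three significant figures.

t_p = π/ω_d, so ω_d = π/0.0180 = 175 rad/s.

ω_d ≈ 175 rad/s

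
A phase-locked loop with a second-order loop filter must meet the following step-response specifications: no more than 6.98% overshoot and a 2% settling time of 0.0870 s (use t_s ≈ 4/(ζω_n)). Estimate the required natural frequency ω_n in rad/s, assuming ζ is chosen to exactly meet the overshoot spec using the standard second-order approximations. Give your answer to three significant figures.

ω_n ≈ 71.1 rad/s

ζ = −ln(OS)/√(π² + (ln OS)²). With OS = 0.0698, ln OS = −2.662 and ζ = 2.662/4.118 = 0.646.
From t_s ≈ 4/(ζω_n): ω_n = 4/(ζ·t_s) = 4/(0.646·0.0870) = 71.1 rad/s.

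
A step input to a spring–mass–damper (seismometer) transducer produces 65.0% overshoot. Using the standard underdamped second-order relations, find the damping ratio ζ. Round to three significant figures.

ζ ≈ 0.136

Inverting the overshoot relation: ζ = |ln 0.650|/√(π² + ln²0.650) = 0.136.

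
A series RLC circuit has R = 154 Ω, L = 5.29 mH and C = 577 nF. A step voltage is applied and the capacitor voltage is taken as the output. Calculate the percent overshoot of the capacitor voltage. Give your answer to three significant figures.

For a series RLC circuit (capacitor voltage as output), ω_n = 1/√(LC) = 1/√(5.29 mH · 577 nF) = 18100 rad/s.
ζ = (R/2)·√(C/L) = (154/2)·√(577 nF/5.29 mH) = 0.804.
%OS = 100·exp(−πζ/√(1−ζ²)) = 1.43%.

%OS ≈ 1.43%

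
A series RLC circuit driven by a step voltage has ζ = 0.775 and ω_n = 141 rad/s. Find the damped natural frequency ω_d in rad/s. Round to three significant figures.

ω_d = ω_n√(1−ζ²) = 141·√0.399 = 89.1 rad/s.

ω_d ≈ 89.1 rad/s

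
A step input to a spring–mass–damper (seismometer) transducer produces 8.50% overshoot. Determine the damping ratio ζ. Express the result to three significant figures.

Inverting the overshoot relation: ζ = |ln 0.0850|/√(π² + ln²0.0850) = 0.617.

ζ ≈ 0.617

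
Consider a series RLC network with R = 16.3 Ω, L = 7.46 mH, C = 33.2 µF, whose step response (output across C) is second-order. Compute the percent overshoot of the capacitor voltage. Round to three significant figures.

For a series RLC circuit (capacitor voltage as output), ω_n = 1/√(LC) = 1/√(7.46 mH · 33.2 µF) = 2010 rad/s.
ζ = (R/2)·√(C/L) = (16.3/2)·√(33.2 µF/7.46 mH) = 0.544.
%OS = 100·exp(−πζ/√(1−ζ²)) = 13.1%.

%OS ≈ 13.1%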